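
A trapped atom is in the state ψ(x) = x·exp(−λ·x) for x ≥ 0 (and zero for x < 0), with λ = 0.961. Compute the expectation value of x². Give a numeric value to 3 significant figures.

3.25

⟨x²⟩ = ∫ x²·|ψ|² dx / ∫|ψ|² dx (integrals over the domain).
Every integrand reduces to terms xʲ·e^(−2λx) on [0, ∞); use ∫₀^∞ xʲ·e^(−2λx) dx = j!/(2λ)^(j+1).
State is unnormalized: ∫|ψ|² dx = 0.28169, and ∫ψ*·x²·ψ dx = 0.91505, so ⟨x²⟩ = 0.91505 / 0.28169.
⟨x²⟩ = 3.2484.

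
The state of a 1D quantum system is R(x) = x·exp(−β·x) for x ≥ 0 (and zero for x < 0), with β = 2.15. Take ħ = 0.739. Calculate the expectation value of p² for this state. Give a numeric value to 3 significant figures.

p² R = −ħ² d²R/dx²; ⟨p²⟩ = −ħ² ∫ R*·R'' dx / ∫|R|² dx.
Differentiate x·exp(−β·x) with the product rule; every integrand then reduces to terms xʲ·e^(−2βx) on [0, ∞), with ∫₀^∞ xʲ·e^(−2βx) dx = j!/(2β)^(j+1).
State is unnormalized: ∫|R|² dx = 0.025155, and ∫R*·(−ħ² R'') dx = 0.063502, so ⟨p²⟩ = 0.063502 / 0.025155.
⟨p²⟩ = 2.5244.

2.52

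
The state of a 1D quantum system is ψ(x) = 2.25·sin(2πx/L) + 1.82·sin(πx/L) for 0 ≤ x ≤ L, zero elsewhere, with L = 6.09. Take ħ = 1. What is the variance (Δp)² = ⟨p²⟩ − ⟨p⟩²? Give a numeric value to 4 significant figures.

Compute ⟨p⟩ and ⟨p²⟩ separately; (Δp)² = ⟨p²⟩ − ⟨p⟩².
d²/dx² sin(jπx/L) = −(jπ/L)²·sin(jπx/L); on 0 ≤ x ≤ L, ∫sin²(jπx/L) dx = L/2 and ∫sin(jπx/L)·sin(lπx/L) dx = 0 for j ≠ l, so only diagonal terms survive in ∫|ψ|² and ∫ψ·ψ″; ∫ψ·ψ′ dx = [ψ²/2] between the walls = 0.
Normalization: ∫|ψ|² dx = 25.502.
⟨p⟩ = 0.0000 and ⟨p²⟩ = 0.74870.
(Δp)² = 0.74870 − (0.0000)² = 0.74870.

0.7487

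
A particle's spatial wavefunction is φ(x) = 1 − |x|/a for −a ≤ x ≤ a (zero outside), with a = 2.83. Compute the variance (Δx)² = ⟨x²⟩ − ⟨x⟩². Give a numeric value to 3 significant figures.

Compute ⟨x⟩ and ⟨x²⟩ separately, then (Δx)² = ⟨x²⟩ − ⟨x⟩².
φ is even, so ∫ over [−a, a] = 2∫₀ᵃ with φ = 1 − x/a there: ∫₀ᵃ (1 − x/a)² dx = a/3, ∫₀ᵃ x²(1 − x/a)² dx = a³/30, ∫₀ᵃ x⁴(1 − x/a)² dx = a⁵/105.
Normalization: ∫|φ|² dx = 1.8867.
⟨x⟩ = 0.0000 and ⟨x²⟩ = 0.80089.
(Δx)² = 0.80089 − (0.0000)² = 0.80089.

0.801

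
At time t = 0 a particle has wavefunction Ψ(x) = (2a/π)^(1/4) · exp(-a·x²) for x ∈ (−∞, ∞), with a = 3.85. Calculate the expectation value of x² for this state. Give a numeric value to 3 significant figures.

0.0649

⟨x²⟩ = ∫ x²·|Ψ|² dx (integrals over the domain).
Gaussian moments: ∫x^(2j)·e^(−2ax²) dx = (2j−1)!!/(4a)^j · √(π/(2a)), odd powers integrate to 0; here √(π/(2a)) = 0.63875.
⟨x²⟩ = 0.064935.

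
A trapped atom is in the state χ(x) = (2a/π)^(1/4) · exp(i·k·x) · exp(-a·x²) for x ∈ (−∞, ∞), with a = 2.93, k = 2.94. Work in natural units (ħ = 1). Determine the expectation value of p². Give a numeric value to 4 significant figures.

p² χ = −ħ² d²χ/dx²; ⟨p²⟩ = −ħ² ∫ χ*·χ'' dx.
Gaussian moments: ∫x^(2j)·e^(−2ax²) dx = (2j−1)!!/(4a)^j · √(π/(2a)), odd powers integrate to 0; here √(π/(2a)) = 0.73219. Derivatives: χ′ = (ik − 2ax)·χ, χ″ = ((ik − 2ax)² − 2a)·χ; the odd-in-x pieces drop out.
⟨p²⟩ = 11.574.

11.57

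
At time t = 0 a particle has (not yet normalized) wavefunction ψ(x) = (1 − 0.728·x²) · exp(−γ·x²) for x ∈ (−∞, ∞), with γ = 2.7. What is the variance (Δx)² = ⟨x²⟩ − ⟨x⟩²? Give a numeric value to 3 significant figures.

0.0699

Compute ⟨x⟩ and ⟨x²⟩ separately, then (Δx)² = ⟨x²⟩ − ⟨x⟩².
Expand each integrand as polynomial × e^(−2γx²) and use ∫x^(2j)·e^(−2γx²) dx = (2j−1)!!/(4γ)^j · √(π/(2γ)), odd powers → 0; here √(π/(2γ)) = 0.76274.
Normalization: ∫|ψ|² dx = 0.67031.
⟨x⟩ = 0.0000 and ⟨x²⟩ = 0.069929.
(Δx)² = 0.069929 − (0.0000)² = 0.069929.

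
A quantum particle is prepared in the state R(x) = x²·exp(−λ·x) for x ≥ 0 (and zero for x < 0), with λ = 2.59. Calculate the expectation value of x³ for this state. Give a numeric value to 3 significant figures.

1.51

⟨x³⟩ = ∫ x³·|R|² dx / ∫|R|² dx (integrals over the domain).
Every integrand reduces to terms xʲ·e^(−2λx) on [0, ∞); use ∫₀^∞ xʲ·e^(−2λx) dx = j!/(2λ)^(j+1).
State is unnormalized: ∫|R|² dx = 0.0064352, and ∫R*·x³·R dx = 0.0097228, so ⟨x³⟩ = 0.0097228 / 0.0064352.
⟨x³⟩ = 1.5109.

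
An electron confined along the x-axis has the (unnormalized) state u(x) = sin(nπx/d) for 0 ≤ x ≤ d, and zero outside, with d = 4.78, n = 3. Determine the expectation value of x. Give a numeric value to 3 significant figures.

⟨x⟩ = ∫ x·|u|² dx / ∫|u|² dx (integrals over the domain).
With sin²θ = (1 − cos2θ)/2 on 0 ≤ x ≤ d: ∫sin²(nπx/d) dx = d/2, ∫x·sin²(nπx/d) dx = d²/4, ∫x²·sin²(nπx/d) dx = d³·(1/6 − 1/(4n²π²)); higher powers xᵏ the same way, integrating xᵏ·cos(2nπx/d) by parts.
State is unnormalized: ∫|u|² dx = 2.3900, and ∫u*·x·u dx = 5.7121, so ⟨x⟩ = 5.7121 / 2.3900.
⟨x⟩ = 2.3900.

2.39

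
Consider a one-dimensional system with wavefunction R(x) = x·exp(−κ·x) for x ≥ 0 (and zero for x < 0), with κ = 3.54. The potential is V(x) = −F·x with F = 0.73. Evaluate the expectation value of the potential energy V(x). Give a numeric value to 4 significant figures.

-0.3093

⟨V⟩ = ∫ V(x)·|R|² dx / ∫|R|² dx.
Every integrand reduces to terms xʲ·e^(−2κx) on [0, ∞); use ∫₀^∞ xʲ·e^(−2κx) dx = j!/(2κ)^(j+1).
State is unnormalized: ∫|R|² dx = 0.0056355, and ∫R*·V(x)·R dx = -0.0017432, so ⟨V⟩ = -0.0017432 / 0.0056355.
⟨V⟩ = -0.30932.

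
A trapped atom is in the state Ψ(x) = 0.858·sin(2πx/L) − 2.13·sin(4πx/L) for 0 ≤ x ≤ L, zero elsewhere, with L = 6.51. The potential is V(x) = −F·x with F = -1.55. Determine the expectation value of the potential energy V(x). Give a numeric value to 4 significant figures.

5.045

⟨V⟩ = ∫ V(x)·|Ψ|² dx / ∫|Ψ|² dx.
On 0 ≤ x ≤ L (j ≠ l): ∫sin²(jπx/L) dx = L/2, ∫sin(jπx/L)·sin(lπx/L) dx = 0; diagonal moments ∫x·sin²(jπx/L) dx = L²/4, ∫x²·sin²(jπx/L) dx = L³·(1/6 − 1/(4j²π²)); cross terms ∫x·sin(jπx/L)·sin(lπx/L) dx = 0 for j + l even and −4jlL²/(π²(j² − l²)²) for j + l odd, ∫x²·sin(jπx/L)·sin(lπx/L) dx = (−1)^(j+l)·4jlL³/(π²(j² − l²)²); higher powers the same way via product-to-sum and parts.
State is unnormalized: ∫|Ψ|² dx = 17.164, and ∫Ψ*·V(x)·Ψ dx = 86.596, so ⟨V⟩ = 86.596 / 17.164.
⟨V⟩ = 5.0453.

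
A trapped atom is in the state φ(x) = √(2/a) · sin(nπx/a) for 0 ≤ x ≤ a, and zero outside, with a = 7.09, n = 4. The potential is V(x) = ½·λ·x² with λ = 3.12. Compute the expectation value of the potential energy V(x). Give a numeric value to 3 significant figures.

25.9

⟨V⟩ = ∫ V(x)·|φ|² dx.
With sin²θ = (1 − cos2θ)/2 on 0 ≤ x ≤ a: ∫sin²(nπx/a) dx = a/2, ∫x·sin²(nπx/a) dx = a²/4, ∫x²·sin²(nπx/a) dx = a³·(1/6 − 1/(4n²π²)); higher powers xᵏ the same way, integrating xᵏ·cos(2nπx/a) by parts.
⟨V⟩ = 25.891.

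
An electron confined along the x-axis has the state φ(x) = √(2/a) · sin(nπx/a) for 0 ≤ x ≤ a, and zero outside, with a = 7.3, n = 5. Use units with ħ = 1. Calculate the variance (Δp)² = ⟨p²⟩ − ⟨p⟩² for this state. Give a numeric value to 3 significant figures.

4.63

Compute ⟨p⟩ and ⟨p²⟩ separately; (Δp)² = ⟨p²⟩ − ⟨p⟩².
d/dx sin(nπx/a) = (nπ/a)·cos(nπx/a) and d²/dx² sin(nπx/a) = −(nπ/a)²·sin(nπx/a); on 0 ≤ x ≤ a, ∫sin²(nπx/a) dx = a/2 and ∫sin(nπx/a)·cos(nπx/a) dx = 0.
⟨p⟩ = 0.0000 and ⟨p²⟩ = 4.6301.
(Δp)² = 4.6301 − (0.0000)² = 4.6301.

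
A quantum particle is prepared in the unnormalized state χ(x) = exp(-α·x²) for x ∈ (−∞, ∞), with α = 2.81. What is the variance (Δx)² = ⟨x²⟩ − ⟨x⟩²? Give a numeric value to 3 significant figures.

Compute ⟨x⟩ and ⟨x²⟩ separately, then (Δx)² = ⟨x²⟩ − ⟨x⟩².
Gaussian moments: ∫x^(2j)·e^(−2αx²) dx = (2j−1)!!/(4α)^j · √(π/(2α)), odd powers integrate to 0; here √(π/(2α)) = 0.74766.
Normalization: ∫|χ|² dx = 0.74766.
⟨x⟩ = 0.0000 and ⟨x²⟩ = 0.088968.
(Δx)² = 0.088968 − (0.0000)² = 0.088968.

0.0890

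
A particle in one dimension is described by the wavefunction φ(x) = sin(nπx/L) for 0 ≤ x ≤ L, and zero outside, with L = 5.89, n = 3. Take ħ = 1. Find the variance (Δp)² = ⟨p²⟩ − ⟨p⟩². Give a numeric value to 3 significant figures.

2.56

Compute ⟨p⟩ and ⟨p²⟩ separately; (Δp)² = ⟨p²⟩ − ⟨p⟩².
d/dx sin(nπx/L) = (nπ/L)·cos(nπx/L) and d²/dx² sin(nπx/L) = −(nπ/L)²·sin(nπx/L); on 0 ≤ x ≤ L, ∫sin²(nπx/L) dx = L/2 and ∫sin(nπx/L)·cos(nπx/L) dx = 0.
Normalization: ∫|φ|² dx = 2.9450.
⟨p⟩ = 0.0000 and ⟨p²⟩ = 2.5604.
(Δp)² = 2.5604 − (0.0000)² = 2.5604.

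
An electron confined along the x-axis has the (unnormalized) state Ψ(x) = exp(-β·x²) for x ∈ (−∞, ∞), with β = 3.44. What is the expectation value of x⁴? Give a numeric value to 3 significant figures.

⟨x⁴⟩ = ∫ x⁴·|Ψ|² dx / ∫|Ψ|² dx (integrals over the domain).
Gaussian moments: ∫x^(2j)·e^(−2βx²) dx = (2j−1)!!/(4β)^j · √(π/(2β)), odd powers integrate to 0; here √(π/(2β)) = 0.67574.
State is unnormalized: ∫|Ψ|² dx = 0.67574, and ∫Ψ*·x⁴·Ψ dx = 0.010707, so ⟨x⁴⟩ = 0.010707 / 0.67574.
⟨x⁴⟩ = 0.015845.

0.0158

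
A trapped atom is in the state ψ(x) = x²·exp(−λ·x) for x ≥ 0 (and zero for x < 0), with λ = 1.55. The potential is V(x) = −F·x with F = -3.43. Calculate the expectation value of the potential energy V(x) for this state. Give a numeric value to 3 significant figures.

5.53

⟨V⟩ = ∫ V(x)·|ψ|² dx / ∫|ψ|² dx.
Every integrand reduces to terms xʲ·e^(−2λx) on [0, ∞); use ∫₀^∞ xʲ·e^(−2λx) dx = j!/(2λ)^(j+1).
State is unnormalized: ∫|ψ|² dx = 0.083831, and ∫ψ*·V(x)·ψ dx = 0.46377, so ⟨V⟩ = 0.46377 / 0.083831.
⟨V⟩ = 5.5323.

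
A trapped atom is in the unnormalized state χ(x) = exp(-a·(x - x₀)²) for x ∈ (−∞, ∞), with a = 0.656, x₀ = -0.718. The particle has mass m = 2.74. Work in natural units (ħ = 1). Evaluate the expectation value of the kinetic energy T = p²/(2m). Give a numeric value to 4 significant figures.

T = −(ħ²/2m) d²/dx², so ⟨T⟩ = −(ħ²/2m) ∫ χ*·χ'' dx / ∫|χ|² dx; with m = 2.74.
Gaussian moments (u = x − x₀): ∫u^(2j)·e^(−2au²) du = (2j−1)!!/(4a)^j · √(π/(2a)), odd powers integrate to 0; here √(π/(2a)) = 1.5474. Derivatives: d/dx e^(−au²) = −2au·e^(−au²), d²/dx² e^(−au²) = (4a²u² − 2a)·e^(−au²).
State is unnormalized: ∫|χ|² dx = 1.5474, and ∫χ*·(−ħ²/2m · χ'') dx = 0.18524, so ⟨T⟩ = 0.18524 / 1.5474.
⟨T⟩ = 0.11971.

0.1197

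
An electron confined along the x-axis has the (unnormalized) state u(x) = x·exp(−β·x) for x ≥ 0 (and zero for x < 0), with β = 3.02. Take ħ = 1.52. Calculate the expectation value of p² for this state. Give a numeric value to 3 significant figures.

21.1

p² u = −ħ² d²u/dx²; ⟨p²⟩ = −ħ² ∫ u*·u'' dx / ∫|u|² dx.
Differentiate x·exp(−β·x) with the product rule; every integrand then reduces to terms xʲ·e^(−2βx) on [0, ∞), with ∫₀^∞ xʲ·e^(−2βx) dx = j!/(2β)^(j+1).
State is unnormalized: ∫|u|² dx = 0.0090765, and ∫u*·(−ħ² u'') dx = 0.19126, so ⟨p²⟩ = 0.19126 / 0.0090765.
⟨p²⟩ = 21.072.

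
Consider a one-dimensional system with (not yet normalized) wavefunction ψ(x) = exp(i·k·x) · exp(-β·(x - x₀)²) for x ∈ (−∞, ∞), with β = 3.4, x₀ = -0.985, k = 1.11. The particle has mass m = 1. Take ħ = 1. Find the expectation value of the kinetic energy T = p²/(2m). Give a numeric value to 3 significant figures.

T = −(ħ²/2m) d²/dx², so ⟨T⟩ = −(ħ²/2m) ∫ ψ*·ψ'' dx / ∫|ψ|² dx; with m = 1.
Gaussian moments (u = x − x₀): ∫u^(2j)·e^(−2βu²) du = (2j−1)!!/(4β)^j · √(π/(2β)), odd powers integrate to 0; here √(π/(2β)) = 0.67971. Derivatives: ψ′ = (ik − 2βu)·ψ, ψ″ = ((ik − 2βu)² − 2β)·ψ; the odd-in-u pieces drop out.
State is unnormalized: ∫|ψ|² dx = 0.67971, and ∫ψ*·(−ħ²/2m · ψ'') dx = 1.5742, so ⟨T⟩ = 1.5742 / 0.67971.
⟨T⟩ = 2.3161.

2.32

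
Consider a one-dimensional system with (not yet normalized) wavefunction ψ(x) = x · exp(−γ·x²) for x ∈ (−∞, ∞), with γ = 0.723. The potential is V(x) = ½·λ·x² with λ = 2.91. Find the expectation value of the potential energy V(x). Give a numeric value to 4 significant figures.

1.509

⟨V⟩ = ∫ V(x)·|ψ|² dx / ∫|ψ|² dx.
Expand each integrand as polynomial × e^(−2γx²) and use ∫x^(2j)·e^(−2γx²) dx = (2j−1)!!/(4γ)^j · √(π/(2γ)), odd powers → 0; here √(π/(2γ)) = 1.4740.
State is unnormalized: ∫|ψ|² dx = 0.50967, and ∫ψ*·V(x)·ψ dx = 0.76927, so ⟨V⟩ = 0.76927 / 0.50967.
⟨V⟩ = 1.5093.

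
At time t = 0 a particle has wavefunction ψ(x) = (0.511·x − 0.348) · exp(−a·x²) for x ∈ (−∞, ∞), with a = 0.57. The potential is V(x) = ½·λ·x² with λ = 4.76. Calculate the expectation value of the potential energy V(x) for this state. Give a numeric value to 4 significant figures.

⟨V⟩ = ∫ V(x)·|ψ|² dx / ∫|ψ|² dx.
Expand each integrand as polynomial × e^(−2ax²) and use ∫x^(2j)·e^(−2ax²) dx = (2j−1)!!/(4a)^j · √(π/(2a)), odd powers → 0; here √(π/(2a)) = 1.6601.
State is unnormalized: ∫|ψ|² dx = 0.39116, and ∫ψ*·V(x)·ψ dx = 0.80523, so ⟨V⟩ = 0.80523 / 0.39116.
⟨V⟩ = 2.0586.

2.059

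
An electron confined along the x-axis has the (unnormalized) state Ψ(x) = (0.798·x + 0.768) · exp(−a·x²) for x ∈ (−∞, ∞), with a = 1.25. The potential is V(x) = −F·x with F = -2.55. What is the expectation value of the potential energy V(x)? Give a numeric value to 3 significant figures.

⟨V⟩ = ∫ V(x)·|Ψ|² dx / ∫|Ψ|² dx.
Expand each integrand as polynomial × e^(−2ax²) and use ∫x^(2j)·e^(−2ax²) dx = (2j−1)!!/(4a)^j · √(π/(2a)), odd powers → 0; here √(π/(2a)) = 1.1210.
State is unnormalized: ∫|Ψ|² dx = 0.80396, and ∫Ψ*·V(x)·Ψ dx = 0.70076, so ⟨V⟩ = 0.70076 / 0.80396.
⟨V⟩ = 0.87163.

0.872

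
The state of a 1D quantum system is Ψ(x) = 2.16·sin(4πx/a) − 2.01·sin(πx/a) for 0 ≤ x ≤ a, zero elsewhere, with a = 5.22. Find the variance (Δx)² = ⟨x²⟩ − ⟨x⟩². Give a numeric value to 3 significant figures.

1.58

Compute ⟨x⟩ and ⟨x²⟩ separately, then (Δx)² = ⟨x²⟩ − ⟨x⟩².
On 0 ≤ x ≤ a (j ≠ l): ∫sin²(jπx/a) dx = a/2, ∫sin(jπx/a)·sin(lπx/a) dx = 0; diagonal moments ∫x·sin²(jπx/a) dx = a²/4, ∫x²·sin²(jπx/a) dx = a³·(1/6 − 1/(4j²π²)); cross terms ∫x·sin(jπx/a)·sin(lπx/a) dx = 0 for j + l even and −4jla²/(π²(j² − l²)²) for j + l odd, ∫x²·sin(jπx/a)·sin(lπx/a) dx = (−1)^(j+l)·4jla³/(π²(j² − l²)²); higher powers the same way via product-to-sum and parts.
Normalization: ∫|Ψ|² dx = 22.722.
⟨x⟩ = 2.6850 and ⟨x²⟩ = 8.7876.
(Δx)² = 8.7876 − (2.6850)² = 1.5782.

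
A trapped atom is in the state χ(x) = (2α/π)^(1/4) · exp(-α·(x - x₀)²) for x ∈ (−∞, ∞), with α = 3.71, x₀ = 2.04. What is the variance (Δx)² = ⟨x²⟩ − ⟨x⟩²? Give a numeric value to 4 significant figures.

0.06739

Compute ⟨x⟩ and ⟨x²⟩ separately, then (Δx)² = ⟨x²⟩ − ⟨x⟩².
Gaussian moments (u = x − x₀): ∫u^(2j)·e^(−2αu²) du = (2j−1)!!/(4α)^j · √(π/(2α)), odd powers integrate to 0; here √(π/(2α)) = 0.65069.
⟨x⟩ = 2.0400 and ⟨x²⟩ = 4.2290.
(Δx)² = 4.2290 − (2.0400)² = 0.067385.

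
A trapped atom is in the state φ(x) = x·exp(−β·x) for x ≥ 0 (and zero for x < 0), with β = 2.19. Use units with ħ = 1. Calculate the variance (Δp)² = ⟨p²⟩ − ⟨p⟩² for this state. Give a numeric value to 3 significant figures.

4.80

Compute ⟨p⟩ and ⟨p²⟩ separately; (Δp)² = ⟨p²⟩ − ⟨p⟩².
Differentiate x·exp(−β·x) with the product rule; every integrand then reduces to terms xʲ·e^(−2βx) on [0, ∞), with ∫₀^∞ xʲ·e^(−2βx) dx = j!/(2β)^(j+1).
Normalization: ∫|φ|² dx = 0.023802.
⟨p⟩ = 0.0000 and ⟨p²⟩ = 4.7961.
(Δp)² = 4.7961 − (0.0000)² = 4.7961.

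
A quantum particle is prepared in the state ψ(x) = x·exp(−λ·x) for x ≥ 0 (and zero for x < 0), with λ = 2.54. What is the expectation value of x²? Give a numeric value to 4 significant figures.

⟨x²⟩ = ∫ x²·|ψ|² dx / ∫|ψ|² dx (integrals over the domain).
Every integrand reduces to terms xʲ·e^(−2λx) on [0, ∞); use ∫₀^∞ xʲ·e^(−2λx) dx = j!/(2λ)^(j+1).
State is unnormalized: ∫|ψ|² dx = 0.015256, and ∫ψ*·x²·ψ dx = 0.0070940, so ⟨x²⟩ = 0.0070940 / 0.015256.
⟨x²⟩ = 0.46500.

0.4650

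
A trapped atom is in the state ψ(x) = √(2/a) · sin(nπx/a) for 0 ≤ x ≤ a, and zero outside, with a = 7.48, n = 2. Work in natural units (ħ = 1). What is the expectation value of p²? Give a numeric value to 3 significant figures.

0.706

p² ψ = −ħ² d²ψ/dx²; ⟨p²⟩ = −ħ² ∫ ψ*·ψ'' dx.
d/dx sin(nπx/a) = (nπ/a)·cos(nπx/a) and d²/dx² sin(nπx/a) = −(nπ/a)²·sin(nπx/a); on 0 ≤ x ≤ a, ∫sin²(nπx/a) dx = a/2 and ∫sin(nπx/a)·cos(nπx/a) dx = 0.
⟨p²⟩ = 0.70560.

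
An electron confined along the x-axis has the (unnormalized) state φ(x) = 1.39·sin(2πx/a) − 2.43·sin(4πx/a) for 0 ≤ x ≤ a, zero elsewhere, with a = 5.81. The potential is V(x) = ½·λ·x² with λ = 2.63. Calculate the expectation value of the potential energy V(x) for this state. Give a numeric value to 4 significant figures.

⟨V⟩ = ∫ V(x)·|φ|² dx / ∫|φ|² dx.
On 0 ≤ x ≤ a (j ≠ l): ∫sin²(jπx/a) dx = a/2, ∫sin(jπx/a)·sin(lπx/a) dx = 0; diagonal moments ∫x·sin²(jπx/a) dx = a²/4, ∫x²·sin²(jπx/a) dx = a³·(1/6 − 1/(4j²π²)); cross terms ∫x·sin(jπx/a)·sin(lπx/a) dx = 0 for j + l even and −4jla²/(π²(j² − l²)²) for j + l odd, ∫x²·sin(jπx/a)·sin(lπx/a) dx = (−1)^(j+l)·4jla³/(π²(j² − l²)²); higher powers the same way via product-to-sum and parts.
State is unnormalized: ∫|φ|² dx = 22.766, and ∫φ*·V(x)·φ dx = 292.07, so ⟨V⟩ = 292.07 / 22.766.
⟨V⟩ = 12.829.

12.83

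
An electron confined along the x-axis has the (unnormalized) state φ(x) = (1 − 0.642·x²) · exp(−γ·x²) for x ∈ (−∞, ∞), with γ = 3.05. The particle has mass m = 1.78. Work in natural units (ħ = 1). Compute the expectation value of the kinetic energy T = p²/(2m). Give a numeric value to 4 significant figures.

T = −(ħ²/2m) d²/dx², so ⟨T⟩ = −(ħ²/2m) ∫ φ*·φ'' dx / ∫|φ|² dx; with m = 1.78.
Expand each integrand as polynomial × e^(−2γx²) and use ∫x^(2j)·e^(−2γx²) dx = (2j−1)!!/(4γ)^j · √(π/(2γ)), odd powers → 0; here √(π/(2γ)) = 0.71765. Differentiate with the product rule, d/dx e^(−γx²) = −2γx·e^(−γx²).
State is unnormalized: ∫|φ|² dx = 0.64808, and ∫φ*·(−ħ²/2m · φ'') dx = 0.69146, so ⟨T⟩ = 0.69146 / 0.64808.
⟨T⟩ = 1.0669.

1.067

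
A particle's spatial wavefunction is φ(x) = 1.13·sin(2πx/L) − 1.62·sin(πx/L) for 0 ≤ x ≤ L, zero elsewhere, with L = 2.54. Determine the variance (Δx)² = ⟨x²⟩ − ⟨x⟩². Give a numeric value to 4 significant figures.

0.1067

Compute ⟨x⟩ and ⟨x²⟩ separately, then (Δx)² = ⟨x²⟩ − ⟨x⟩².
On 0 ≤ x ≤ L (j ≠ l): ∫sin²(jπx/L) dx = L/2, ∫sin(jπx/L)·sin(lπx/L) dx = 0; diagonal moments ∫x·sin²(jπx/L) dx = L²/4, ∫x²·sin²(jπx/L) dx = L³·(1/6 − 1/(4j²π²)); cross terms ∫x·sin(jπx/L)·sin(lπx/L) dx = 0 for j + l even and −4jlL²/(π²(j² − l²)²) for j + l odd, ∫x²·sin(jπx/L)·sin(lπx/L) dx = (−1)^(j+l)·4jlL³/(π²(j² − l²)²); higher powers the same way via product-to-sum and parts.
Normalization: ∫|φ|² dx = 4.9547.
⟨x⟩ = 1.6994 and ⟨x²⟩ = 2.9945.
(Δx)² = 2.9945 − (1.6994)² = 0.10667.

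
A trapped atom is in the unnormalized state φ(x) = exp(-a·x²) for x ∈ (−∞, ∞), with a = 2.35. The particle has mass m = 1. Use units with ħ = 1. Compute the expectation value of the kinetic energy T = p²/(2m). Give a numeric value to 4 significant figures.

1.175

T = −(ħ²/2m) d²/dx², so ⟨T⟩ = −(ħ²/2m) ∫ φ*·φ'' dx / ∫|φ|² dx; with m = 1.
Gaussian moments: ∫x^(2j)·e^(−2ax²) dx = (2j−1)!!/(4a)^j · √(π/(2a)), odd powers integrate to 0; here √(π/(2a)) = 0.81757. Derivatives: d/dx e^(−ax²) = −2ax·e^(−ax²), d²/dx² e^(−ax²) = (4a²x² − 2a)·e^(−ax²).
State is unnormalized: ∫|φ|² dx = 0.81757, and ∫φ*·(−ħ²/2m · φ'') dx = 0.96065, so ⟨T⟩ = 0.96065 / 0.81757.
⟨T⟩ = 1.1750.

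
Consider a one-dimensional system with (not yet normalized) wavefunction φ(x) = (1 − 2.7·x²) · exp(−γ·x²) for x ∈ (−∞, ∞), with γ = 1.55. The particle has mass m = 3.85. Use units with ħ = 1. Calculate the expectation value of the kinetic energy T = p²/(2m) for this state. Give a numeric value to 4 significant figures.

0.9225

T = −(ħ²/2m) d²/dx², so ⟨T⟩ = −(ħ²/2m) ∫ φ*·φ'' dx / ∫|φ|² dx; with m = 3.85.
Expand each integrand as polynomial × e^(−2γx²) and use ∫x^(2j)·e^(−2γx²) dx = (2j−1)!!/(4γ)^j · √(π/(2γ)), odd powers → 0; here √(π/(2γ)) = 1.0067. Differentiate with the product rule, d/dx e^(−γx²) = −2γx·e^(−γx²).
State is unnormalized: ∫|φ|² dx = 0.70264, and ∫φ*·(−ħ²/2m · φ'') dx = 0.64816, so ⟨T⟩ = 0.64816 / 0.70264.
⟨T⟩ = 0.92246.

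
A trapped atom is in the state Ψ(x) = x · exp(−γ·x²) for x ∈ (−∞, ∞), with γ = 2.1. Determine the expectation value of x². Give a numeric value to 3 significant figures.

⟨x²⟩ = ∫ x²·|Ψ|² dx / ∫|Ψ|² dx (integrals over the domain).
Expand each integrand as polynomial × e^(−2γx²) and use ∫x^(2j)·e^(−2γx²) dx = (2j−1)!!/(4γ)^j · √(π/(2γ)), odd powers → 0; here √(π/(2γ)) = 0.86487.
State is unnormalized: ∫|Ψ|² dx = 0.10296, and ∫Ψ*·x²·Ψ dx = 0.036772, so ⟨x²⟩ = 0.036772 / 0.10296.
⟨x²⟩ = 0.35714.

0.357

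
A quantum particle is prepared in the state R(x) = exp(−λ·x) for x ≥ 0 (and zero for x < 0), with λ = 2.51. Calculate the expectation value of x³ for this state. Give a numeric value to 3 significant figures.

⟨x³⟩ = ∫ x³·|R|² dx / ∫|R|² dx (integrals over the domain).
Every integrand reduces to terms xʲ·e^(−2λx) on [0, ∞); use ∫₀^∞ xʲ·e^(−2λx) dx = j!/(2λ)^(j+1).
State is unnormalized: ∫|R|² dx = 0.19920, and ∫R*·x³·R dx = 0.0094479, so ⟨x³⟩ = 0.0094479 / 0.19920.
⟨x³⟩ = 0.047429.

0.0474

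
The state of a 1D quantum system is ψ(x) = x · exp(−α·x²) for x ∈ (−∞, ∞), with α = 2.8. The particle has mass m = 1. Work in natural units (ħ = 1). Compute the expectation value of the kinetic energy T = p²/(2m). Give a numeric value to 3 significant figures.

4.20

T = −(ħ²/2m) d²/dx², so ⟨T⟩ = −(ħ²/2m) ∫ ψ*·ψ'' dx / ∫|ψ|² dx; with m = 1.
Expand each integrand as polynomial × e^(−2αx²) and use ∫x^(2j)·e^(−2αx²) dx = (2j−1)!!/(4α)^j · √(π/(2α)), odd powers → 0; here √(π/(2α)) = 0.74900. Differentiate with the product rule, d/dx e^(−αx²) = −2αx·e^(−αx²).
State is unnormalized: ∫|ψ|² dx = 0.066875, and ∫ψ*·(−ħ²/2m · ψ'') dx = 0.28087, so ⟨T⟩ = 0.28087 / 0.066875.
⟨T⟩ = 4.2000.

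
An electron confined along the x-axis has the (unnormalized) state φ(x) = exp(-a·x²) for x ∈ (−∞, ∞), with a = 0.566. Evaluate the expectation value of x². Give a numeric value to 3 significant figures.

⟨x²⟩ = ∫ x²·|φ|² dx / ∫|φ|² dx (integrals over the domain).
Gaussian moments: ∫x^(2j)·e^(−2ax²) dx = (2j−1)!!/(4a)^j · √(π/(2a)), odd powers integrate to 0; here √(π/(2a)) = 1.6659.
State is unnormalized: ∫|φ|² dx = 1.6659, and ∫φ*·x²·φ dx = 0.73583, so ⟨x²⟩ = 0.73583 / 1.6659.
⟨x²⟩ = 0.44170.

0.442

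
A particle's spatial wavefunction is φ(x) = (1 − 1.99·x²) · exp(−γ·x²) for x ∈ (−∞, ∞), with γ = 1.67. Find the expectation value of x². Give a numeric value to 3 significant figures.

0.121

⟨x²⟩ = ∫ x²·|φ|² dx / ∫|φ|² dx (integrals over the domain).
Expand each integrand as polynomial × e^(−2γx²) and use ∫x^(2j)·e^(−2γx²) dx = (2j−1)!!/(4γ)^j · √(π/(2γ)), odd powers → 0; here √(π/(2γ)) = 0.96984.
State is unnormalized: ∫|φ|² dx = 0.65021, and ∫φ*·x²·φ dx = 0.078949, so ⟨x²⟩ = 0.078949 / 0.65021.
⟨x²⟩ = 0.12142.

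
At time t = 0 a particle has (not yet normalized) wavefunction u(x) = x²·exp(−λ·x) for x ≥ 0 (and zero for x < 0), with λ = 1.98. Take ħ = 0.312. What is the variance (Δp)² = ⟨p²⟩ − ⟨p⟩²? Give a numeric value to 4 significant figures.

Compute ⟨p⟩ and ⟨p²⟩ separately; (Δp)² = ⟨p²⟩ − ⟨p⟩².
Differentiate x²·exp(−λ·x) with the product rule; every integrand then reduces to terms xʲ·e^(−2λx) on [0, ∞), with ∫₀^∞ xʲ·e^(−2λx) dx = j!/(2λ)^(j+1).
Normalization: ∫|u|² dx = 0.024645.
⟨p⟩ = 0.0000 and ⟨p²⟩ = 0.12721.
(Δp)² = 0.12721 − (0.0000)² = 0.12721.

0.1272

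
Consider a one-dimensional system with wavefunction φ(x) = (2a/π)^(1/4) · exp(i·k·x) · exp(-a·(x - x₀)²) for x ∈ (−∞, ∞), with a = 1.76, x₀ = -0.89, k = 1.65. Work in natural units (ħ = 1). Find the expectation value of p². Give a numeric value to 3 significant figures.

p² φ = −ħ² d²φ/dx²; ⟨p²⟩ = −ħ² ∫ φ*·φ'' dx.
Gaussian moments (u = x − x₀): ∫u^(2j)·e^(−2au²) du = (2j−1)!!/(4a)^j · √(π/(2a)), odd powers integrate to 0; here √(π/(2a)) = 0.94472. Derivatives: φ′ = (ik − 2au)·φ, φ″ = ((ik − 2au)² − 2a)·φ; the odd-in-u pieces drop out.
⟨p²⟩ = 4.4825.

4.48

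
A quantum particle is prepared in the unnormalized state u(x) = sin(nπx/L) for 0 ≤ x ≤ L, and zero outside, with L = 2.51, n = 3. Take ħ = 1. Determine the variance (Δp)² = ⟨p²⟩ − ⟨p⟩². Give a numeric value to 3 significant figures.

14.1

Compute ⟨p⟩ and ⟨p²⟩ separately; (Δp)² = ⟨p²⟩ − ⟨p⟩².
d/dx sin(nπx/L) = (nπ/L)·cos(nπx/L) and d²/dx² sin(nπx/L) = −(nπ/L)²·sin(nπx/L); on 0 ≤ x ≤ L, ∫sin²(nπx/L) dx = L/2 and ∫sin(nπx/L)·cos(nπx/L) dx = 0.
Normalization: ∫|u|² dx = 1.2550.
⟨p⟩ = 0.0000 and ⟨p²⟩ = 14.099.
(Δp)² = 14.099 − (0.0000)² = 14.099.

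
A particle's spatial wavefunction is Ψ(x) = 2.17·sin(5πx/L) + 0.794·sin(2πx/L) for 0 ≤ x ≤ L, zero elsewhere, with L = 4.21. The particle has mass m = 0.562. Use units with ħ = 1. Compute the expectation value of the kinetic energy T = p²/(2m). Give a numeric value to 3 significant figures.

T = −(ħ²/2m) d²/dx², so ⟨T⟩ = −(ħ²/2m) ∫ Ψ*·Ψ'' dx / ∫|Ψ|² dx; with m = 0.562.
d²/dx² sin(jπx/L) = −(jπ/L)²·sin(jπx/L); on 0 ≤ x ≤ L, ∫sin²(jπx/L) dx = L/2 and ∫sin(jπx/L)·sin(lπx/L) dx = 0 for j ≠ l, so only diagonal terms survive in ∫|Ψ|² and ∫Ψ·Ψ″; ∫Ψ·Ψ′ dx = [Ψ²/2] between the walls = 0.
State is unnormalized: ∫|Ψ|² dx = 11.239, and ∫Ψ*·(−ħ²/2m · Ψ'') dx = 125.40, so ⟨T⟩ = 125.40 / 11.239.
⟨T⟩ = 11.157.

11.2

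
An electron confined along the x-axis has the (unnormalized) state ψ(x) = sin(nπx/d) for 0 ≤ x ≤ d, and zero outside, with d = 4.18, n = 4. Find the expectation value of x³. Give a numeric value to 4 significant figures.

⟨x³⟩ = ∫ x³·|ψ|² dx / ∫|ψ|² dx (integrals over the domain).
With sin²θ = (1 − cos2θ)/2 on 0 ≤ x ≤ d: ∫sin²(nπx/d) dx = d/2, ∫x·sin²(nπx/d) dx = d²/4, ∫x²·sin²(nπx/d) dx = d³·(1/6 − 1/(4n²π²)); higher powers xᵏ the same way, integrating xᵏ·cos(2nπx/d) by parts.
State is unnormalized: ∫|ψ|² dx = 2.0900, and ∫ψ*·x³·ψ dx = 37.436, so ⟨x³⟩ = 37.436 / 2.0900.
⟨x³⟩ = 17.912.

17.91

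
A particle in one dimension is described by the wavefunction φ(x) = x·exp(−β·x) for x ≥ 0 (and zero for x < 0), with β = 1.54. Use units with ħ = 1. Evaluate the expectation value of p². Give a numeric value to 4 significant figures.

p² φ = −ħ² d²φ/dx²; ⟨p²⟩ = −ħ² ∫ φ*·φ'' dx / ∫|φ|² dx.
Differentiate x·exp(−β·x) with the product rule; every integrand then reduces to terms xʲ·e^(−2βx) on [0, ∞), with ∫₀^∞ xʲ·e^(−2βx) dx = j!/(2β)^(j+1).
State is unnormalized: ∫|φ|² dx = 0.068451, and ∫φ*·(−ħ² φ'') dx = 0.16234, so ⟨p²⟩ = 0.16234 / 0.068451.
⟨p²⟩ = 2.3716.

2.372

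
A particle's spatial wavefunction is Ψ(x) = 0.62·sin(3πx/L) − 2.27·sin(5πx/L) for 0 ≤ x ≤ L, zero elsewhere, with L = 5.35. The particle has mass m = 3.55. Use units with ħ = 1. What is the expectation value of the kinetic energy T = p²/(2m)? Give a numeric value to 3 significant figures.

T = −(ħ²/2m) d²/dx², so ⟨T⟩ = −(ħ²/2m) ∫ Ψ*·Ψ'' dx / ∫|Ψ|² dx; with m = 3.55.
d²/dx² sin(jπx/L) = −(jπ/L)²·sin(jπx/L); on 0 ≤ x ≤ L, ∫sin²(jπx/L) dx = L/2 and ∫sin(jπx/L)·sin(lπx/L) dx = 0 for j ≠ l, so only diagonal terms survive in ∫|Ψ|² and ∫Ψ·Ψ″; ∫Ψ·Ψ′ dx = [Ψ²/2] between the walls = 0.
State is unnormalized: ∫|Ψ|² dx = 14.812, and ∫Ψ*·(−ħ²/2m · Ψ'') dx = 17.185, so ⟨T⟩ = 17.185 / 14.812.
⟨T⟩ = 1.1602.

1.16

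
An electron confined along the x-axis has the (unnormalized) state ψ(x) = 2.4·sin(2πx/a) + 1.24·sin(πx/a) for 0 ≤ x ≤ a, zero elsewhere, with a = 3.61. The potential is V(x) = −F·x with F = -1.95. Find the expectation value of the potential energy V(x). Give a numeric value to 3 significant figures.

2.49

⟨V⟩ = ∫ V(x)·|ψ|² dx / ∫|ψ|² dx.
On 0 ≤ x ≤ a (j ≠ l): ∫sin²(jπx/a) dx = a/2, ∫sin(jπx/a)·sin(lπx/a) dx = 0; diagonal moments ∫x·sin²(jπx/a) dx = a²/4, ∫x²·sin²(jπx/a) dx = a³·(1/6 − 1/(4j²π²)); cross terms ∫x·sin(jπx/a)·sin(lπx/a) dx = 0 for j + l even and −4jla²/(π²(j² − l²)²) for j + l odd, ∫x²·sin(jπx/a)·sin(lπx/a) dx = (−1)^(j+l)·4jla³/(π²(j² − l²)²); higher powers the same way via product-to-sum and parts.
State is unnormalized: ∫|ψ|² dx = 13.172, and ∫ψ*·V(x)·ψ dx = 32.740, so ⟨V⟩ = 32.740 / 13.172.
⟨V⟩ = 2.4856.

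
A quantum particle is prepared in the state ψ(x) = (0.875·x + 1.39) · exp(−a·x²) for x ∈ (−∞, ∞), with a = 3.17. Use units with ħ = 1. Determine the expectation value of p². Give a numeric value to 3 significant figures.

3.36

p² ψ = −ħ² d²ψ/dx²; ⟨p²⟩ = −ħ² ∫ ψ*·ψ'' dx / ∫|ψ|² dx.
Expand each integrand as polynomial × e^(−2ax²) and use ∫x^(2j)·e^(−2ax²) dx = (2j−1)!!/(4a)^j · √(π/(2a)), odd powers → 0; here √(π/(2a)) = 0.70393. Differentiate with the product rule, d/dx e^(−ax²) = −2ax·e^(−ax²).
State is unnormalized: ∫|ψ|² dx = 1.4026, and ∫ψ*·(−ħ² ψ'') dx = 4.7156, so ⟨p²⟩ = 4.7156 / 1.4026.
⟨p²⟩ = 3.3621.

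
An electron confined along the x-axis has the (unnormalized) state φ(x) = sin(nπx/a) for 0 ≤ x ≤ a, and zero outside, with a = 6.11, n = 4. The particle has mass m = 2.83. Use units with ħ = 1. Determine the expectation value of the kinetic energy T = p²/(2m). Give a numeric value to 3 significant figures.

T = −(ħ²/2m) d²/dx², so ⟨T⟩ = −(ħ²/2m) ∫ φ*·φ'' dx / ∫|φ|² dx; with m = 2.83.
d/dx sin(nπx/a) = (nπ/a)·cos(nπx/a) and d²/dx² sin(nπx/a) = −(nπ/a)²·sin(nπx/a); on 0 ≤ x ≤ a, ∫sin²(nπx/a) dx = a/2 and ∫sin(nπx/a)·cos(nπx/a) dx = 0.
State is unnormalized: ∫|φ|² dx = 3.0550, and ∫φ*·(−ħ²/2m · φ'') dx = 2.2831, so ⟨T⟩ = 2.2831 / 3.0550.
⟨T⟩ = 0.74734.

0.747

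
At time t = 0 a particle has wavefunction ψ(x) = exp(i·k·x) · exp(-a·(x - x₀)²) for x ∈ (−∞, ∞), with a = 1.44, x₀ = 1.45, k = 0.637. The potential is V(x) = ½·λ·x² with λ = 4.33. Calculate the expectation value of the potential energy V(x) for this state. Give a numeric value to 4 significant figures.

4.928

⟨V⟩ = ∫ V(x)·|ψ|² dx / ∫|ψ|² dx.
Gaussian moments (u = x − x₀): ∫u^(2j)·e^(−2au²) du = (2j−1)!!/(4a)^j · √(π/(2a)), odd powers integrate to 0; here √(π/(2a)) = 1.0444.
State is unnormalized: ∫|ψ|² dx = 1.0444, and ∫ψ*·V(x)·ψ dx = 5.1467, so ⟨V⟩ = 5.1467 / 1.0444.
⟨V⟩ = 4.9278.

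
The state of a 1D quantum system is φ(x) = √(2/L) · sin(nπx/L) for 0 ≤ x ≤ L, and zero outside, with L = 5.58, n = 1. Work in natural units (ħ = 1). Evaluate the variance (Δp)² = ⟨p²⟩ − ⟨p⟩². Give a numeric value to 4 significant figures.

0.3170

Compute ⟨p⟩ and ⟨p²⟩ separately; (Δp)² = ⟨p²⟩ − ⟨p⟩².
d/dx sin(nπx/L) = (nπ/L)·cos(nπx/L) and d²/dx² sin(nπx/L) = −(nπ/L)²·sin(nπx/L); on 0 ≤ x ≤ L, ∫sin²(nπx/L) dx = L/2 and ∫sin(nπx/L)·cos(nπx/L) dx = 0.
⟨p⟩ = 0.0000 and ⟨p²⟩ = 0.31698.
(Δp)² = 0.31698 − (0.0000)² = 0.31698.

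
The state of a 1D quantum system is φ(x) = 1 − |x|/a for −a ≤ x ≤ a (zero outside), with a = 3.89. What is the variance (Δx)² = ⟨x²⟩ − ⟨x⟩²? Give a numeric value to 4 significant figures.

Compute ⟨x⟩ and ⟨x²⟩ separately, then (Δx)² = ⟨x²⟩ − ⟨x⟩².
φ is even, so ∫ over [−a, a] = 2∫₀ᵃ with φ = 1 − x/a there: ∫₀ᵃ (1 − x/a)² dx = a/3, ∫₀ᵃ x²(1 − x/a)² dx = a³/30, ∫₀ᵃ x⁴(1 − x/a)² dx = a⁵/105.
Normalization: ∫|φ|² dx = 2.5933.
⟨x⟩ = 0.0000 and ⟨x²⟩ = 1.5132.
(Δx)² = 1.5132 − (0.0000)² = 1.5132.

1.513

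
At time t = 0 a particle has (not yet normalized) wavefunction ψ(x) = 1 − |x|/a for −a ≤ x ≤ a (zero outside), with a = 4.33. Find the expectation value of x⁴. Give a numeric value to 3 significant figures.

⟨x⁴⟩ = ∫ x⁴·|ψ|² dx / ∫|ψ|² dx (integrals over the domain).
ψ is even, so ∫ over [−a, a] = 2∫₀ᵃ with ψ = 1 − x/a there: ∫₀ᵃ (1 − x/a)² dx = a/3, ∫₀ᵃ x²(1 − x/a)² dx = a³/30, ∫₀ᵃ x⁴(1 − x/a)² dx = a⁵/105.
State is unnormalized: ∫|ψ|² dx = 2.8867, and ∫ψ*·x⁴·ψ dx = 28.992, so ⟨x⁴⟩ = 28.992 / 2.8867.
⟨x⁴⟩ = 10.043.

10.0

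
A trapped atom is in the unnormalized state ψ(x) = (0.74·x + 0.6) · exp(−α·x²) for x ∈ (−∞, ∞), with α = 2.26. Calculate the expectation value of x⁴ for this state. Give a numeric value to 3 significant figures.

⟨x⁴⟩ = ∫ x⁴·|ψ|² dx / ∫|ψ|² dx (integrals over the domain).
Expand each integrand as polynomial × e^(−2αx²) and use ∫x^(2j)·e^(−2αx²) dx = (2j−1)!!/(4α)^j · √(π/(2α)), odd powers → 0; here √(π/(2α)) = 0.83369.
State is unnormalized: ∫|ψ|² dx = 0.35063, and ∫ψ*·x⁴·ψ dx = 0.020287, so ⟨x⁴⟩ = 0.020287 / 0.35063.
⟨x⁴⟩ = 0.057859.

0.0579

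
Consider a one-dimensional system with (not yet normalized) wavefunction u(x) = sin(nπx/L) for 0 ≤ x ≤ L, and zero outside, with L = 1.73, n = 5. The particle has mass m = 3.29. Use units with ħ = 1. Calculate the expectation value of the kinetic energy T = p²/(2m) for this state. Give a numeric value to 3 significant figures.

T = −(ħ²/2m) d²/dx², so ⟨T⟩ = −(ħ²/2m) ∫ u*·u'' dx / ∫|u|² dx; with m = 3.29.
d/dx sin(nπx/L) = (nπ/L)·cos(nπx/L) and d²/dx² sin(nπx/L) = −(nπ/L)²·sin(nπx/L); on 0 ≤ x ≤ L, ∫sin²(nπx/L) dx = L/2 and ∫sin(nπx/L)·cos(nπx/L) dx = 0.
State is unnormalized: ∫|u|² dx = 0.86500, and ∫u*·(−ħ²/2m · u'') dx = 10.838, so ⟨T⟩ = 10.838 / 0.86500.
⟨T⟩ = 12.529.

12.5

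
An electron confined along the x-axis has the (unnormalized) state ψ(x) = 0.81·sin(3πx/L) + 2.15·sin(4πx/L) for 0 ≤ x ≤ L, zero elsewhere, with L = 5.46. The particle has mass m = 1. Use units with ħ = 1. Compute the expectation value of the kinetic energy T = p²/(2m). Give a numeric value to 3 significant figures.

2.50

T = −(ħ²/2m) d²/dx², so ⟨T⟩ = −(ħ²/2m) ∫ ψ*·ψ'' dx / ∫|ψ|² dx; with m = 1.
d²/dx² sin(jπx/L) = −(jπ/L)²·sin(jπx/L); on 0 ≤ x ≤ L, ∫sin²(jπx/L) dx = L/2 and ∫sin(jπx/L)·sin(lπx/L) dx = 0 for j ≠ l, so only diagonal terms survive in ∫|ψ|² and ∫ψ·ψ″; ∫ψ·ψ′ dx = [ψ²/2] between the walls = 0.
State is unnormalized: ∫|ψ|² dx = 14.411, and ∫ψ*·(−ħ²/2m · ψ'') dx = 36.091, so ⟨T⟩ = 36.091 / 14.411.
⟨T⟩ = 2.5045.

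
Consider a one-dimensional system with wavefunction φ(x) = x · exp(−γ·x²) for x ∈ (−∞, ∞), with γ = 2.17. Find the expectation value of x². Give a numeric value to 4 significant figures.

0.3456

⟨x²⟩ = ∫ x²·|φ|² dx / ∫|φ|² dx (integrals over the domain).
Expand each integrand as polynomial × e^(−2γx²) and use ∫x^(2j)·e^(−2γx²) dx = (2j−1)!!/(4γ)^j · √(π/(2γ)), odd powers → 0; here √(π/(2γ)) = 0.85081.
State is unnormalized: ∫|φ|² dx = 0.098019, and ∫φ*·x²·φ dx = 0.033878, so ⟨x²⟩ = 0.033878 / 0.098019.
⟨x²⟩ = 0.34562.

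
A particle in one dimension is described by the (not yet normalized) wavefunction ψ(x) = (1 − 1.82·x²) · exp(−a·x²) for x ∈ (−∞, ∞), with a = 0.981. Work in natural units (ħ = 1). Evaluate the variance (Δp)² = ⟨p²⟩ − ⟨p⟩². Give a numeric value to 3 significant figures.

Compute ⟨p⟩ and ⟨p²⟩ separately; (Δp)² = ⟨p²⟩ − ⟨p⟩².
Expand each integrand as polynomial × e^(−2ax²) and use ∫x^(2j)·e^(−2ax²) dx = (2j−1)!!/(4a)^j · √(π/(2a)), odd powers → 0; here √(π/(2a)) = 1.2654. Differentiate with the product rule, d/dx e^(−ax²) = −2ax·e^(−ax²).
Normalization: ∫|ψ|² dx = 0.90822.
⟨p⟩ = 0.0000 and ⟨p²⟩ = 4.6928.
(Δp)² = 4.6928 − (0.0000)² = 4.6928.

4.69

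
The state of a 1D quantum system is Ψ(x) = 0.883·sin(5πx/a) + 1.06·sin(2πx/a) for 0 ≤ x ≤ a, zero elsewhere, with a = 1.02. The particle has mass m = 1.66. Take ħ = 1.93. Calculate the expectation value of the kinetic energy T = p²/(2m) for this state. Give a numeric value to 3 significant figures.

134.

T = −(ħ²/2m) d²/dx², so ⟨T⟩ = −(ħ²/2m) ∫ Ψ*·Ψ'' dx / ∫|Ψ|² dx; with m = 1.66.
d²/dx² sin(jπx/a) = −(jπ/a)²·sin(jπx/a); on 0 ≤ x ≤ a, ∫sin²(jπx/a) dx = a/2 and ∫sin(jπx/a)·sin(lπx/a) dx = 0 for j ≠ l, so only diagonal terms survive in ∫|Ψ|² and ∫Ψ·Ψ″; ∫Ψ·Ψ′ dx = [Ψ²/2] between the walls = 0.
State is unnormalized: ∫|Ψ|² dx = 0.97068, and ∫Ψ*·(−ħ²/2m · Ψ'') dx = 130.20, so ⟨T⟩ = 130.20 / 0.97068.
⟨T⟩ = 134.13.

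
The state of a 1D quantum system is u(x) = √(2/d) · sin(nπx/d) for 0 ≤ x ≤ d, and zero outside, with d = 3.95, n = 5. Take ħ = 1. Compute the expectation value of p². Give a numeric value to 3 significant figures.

p² u = −ħ² d²u/dx²; ⟨p²⟩ = −ħ² ∫ u*·u'' dx.
d/dx sin(nπx/d) = (nπ/d)·cos(nπx/d) and d²/dx² sin(nπx/d) = −(nπ/d)²·sin(nπx/d); on 0 ≤ x ≤ d, ∫sin²(nπx/d) dx = d/2 and ∫sin(nπx/d)·cos(nπx/d) dx = 0.
⟨p²⟩ = 15.814.

15.8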